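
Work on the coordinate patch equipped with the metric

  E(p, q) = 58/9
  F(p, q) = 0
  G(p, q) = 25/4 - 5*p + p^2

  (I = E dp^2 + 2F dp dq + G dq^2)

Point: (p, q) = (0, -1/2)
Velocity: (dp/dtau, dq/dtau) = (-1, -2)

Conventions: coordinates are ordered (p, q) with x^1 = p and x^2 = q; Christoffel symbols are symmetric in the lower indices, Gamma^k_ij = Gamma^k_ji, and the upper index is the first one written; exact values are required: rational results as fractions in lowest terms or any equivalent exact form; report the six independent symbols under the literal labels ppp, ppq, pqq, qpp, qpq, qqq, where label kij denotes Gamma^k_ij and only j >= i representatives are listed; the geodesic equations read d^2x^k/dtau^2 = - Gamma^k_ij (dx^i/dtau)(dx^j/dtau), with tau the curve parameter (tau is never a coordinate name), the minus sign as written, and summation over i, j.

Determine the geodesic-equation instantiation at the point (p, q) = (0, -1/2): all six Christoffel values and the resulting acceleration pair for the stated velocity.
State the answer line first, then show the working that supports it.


Answer: Gamma_ppp = 0, Gamma_ppq = 0, Gamma_pqq = 45/116, Gamma_qpp = 0, Gamma_qpq = -2/5, Gamma_qqq = 0; accelerations (d^2p/dtau^2, d^2q/dtau^2) = (-45/29, 8/5)

E = 58/9, F = 0, G = 25/4 at the point
E_p = 0, E_q = 0, F_p = 0, F_q = 0, G_p = -5, G_q = 0
EG - F^2 = 725/18;  g^inv = (18/725) * [[25/4, 0], [0, 58/9]]
first-kind symbols [ij,l] = (1/2)(d_i g_jl + d_j g_il - d_l g_ij): [pp,p] = E_p/2 = 0, [pp,q] = F_p - E_q/2 = 0, [pq,p] = E_q/2 = 0, [pq,q] = G_p/2 = -5/2, [qq,p] = F_q - G_p/2 = 5/2, [qq,q] = G_q/2 = 0
Gamma^p_ij = (G*[ij,p] - F*[ij,q])/(EG - F^2), Gamma^q_ij = (E*[ij,q] - F*[ij,p])/(EG - F^2)
Gamma_ppp = 0, Gamma_ppq = 0, Gamma_pqq = 45/116, Gamma_qpp = 0, Gamma_qpq = -2/5, Gamma_qqq = 0
d^2p/dtau^2 = -(Gamma_ppp*(-1)^2 + 2*Gamma_ppq*(-1)*(-2) + Gamma_pqq*(-2)^2) = -45/29
d^2q/dtau^2 = -(Gamma_qpp*(-1)^2 + 2*Gamma_qpq*(-1)*(-2) + Gamma_qqq*(-2)^2) = 8/5


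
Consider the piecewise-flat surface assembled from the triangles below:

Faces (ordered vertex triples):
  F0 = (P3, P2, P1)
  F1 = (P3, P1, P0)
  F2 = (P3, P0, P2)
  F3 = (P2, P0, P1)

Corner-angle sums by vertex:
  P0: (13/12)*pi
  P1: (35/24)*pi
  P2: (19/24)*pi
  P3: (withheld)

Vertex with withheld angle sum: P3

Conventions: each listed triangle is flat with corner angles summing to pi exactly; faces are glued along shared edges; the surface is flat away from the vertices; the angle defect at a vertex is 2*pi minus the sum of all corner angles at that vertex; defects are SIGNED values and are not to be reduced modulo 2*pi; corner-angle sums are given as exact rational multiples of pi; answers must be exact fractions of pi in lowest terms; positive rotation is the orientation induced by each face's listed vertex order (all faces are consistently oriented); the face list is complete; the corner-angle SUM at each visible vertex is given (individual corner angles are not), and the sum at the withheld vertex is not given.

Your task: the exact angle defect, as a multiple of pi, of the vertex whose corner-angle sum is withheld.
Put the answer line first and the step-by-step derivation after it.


Answer: defect(P3) = (4/3)*pi

V = 4, E = 6, F = 4; chi = V - E + F = 2
Gauss-Bonnet: total defect = 2*pi*chi = 4*pi; visible defects sum to (8/3)*pi


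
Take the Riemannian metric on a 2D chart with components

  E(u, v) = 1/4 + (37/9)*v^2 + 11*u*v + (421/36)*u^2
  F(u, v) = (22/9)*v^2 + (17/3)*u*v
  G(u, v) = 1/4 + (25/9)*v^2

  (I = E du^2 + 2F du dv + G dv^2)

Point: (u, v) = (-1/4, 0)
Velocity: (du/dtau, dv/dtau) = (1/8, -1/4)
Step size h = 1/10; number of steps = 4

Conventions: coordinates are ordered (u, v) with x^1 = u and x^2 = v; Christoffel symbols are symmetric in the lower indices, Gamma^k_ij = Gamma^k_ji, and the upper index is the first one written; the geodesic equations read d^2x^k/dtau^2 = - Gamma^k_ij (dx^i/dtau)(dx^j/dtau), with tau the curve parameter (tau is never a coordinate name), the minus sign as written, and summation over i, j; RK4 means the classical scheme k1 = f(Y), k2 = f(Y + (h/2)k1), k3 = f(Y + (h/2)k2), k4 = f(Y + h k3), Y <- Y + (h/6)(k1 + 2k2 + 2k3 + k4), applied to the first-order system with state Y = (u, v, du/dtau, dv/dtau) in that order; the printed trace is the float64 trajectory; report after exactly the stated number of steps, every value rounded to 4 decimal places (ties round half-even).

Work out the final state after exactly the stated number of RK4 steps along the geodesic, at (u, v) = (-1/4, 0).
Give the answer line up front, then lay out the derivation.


Answer: u = -0.1954, v = -0.1056, du/dtau = 0.1495, dv/dtau = -0.2741

f(Y) = (du/dtau, dv/dtau, -Gamma^u_ij Y'^i Y'^j, -Gamma^v_ij Y'^i Y'^j) with the Gammas evaluated at the stage position; h = 0.100000; intermediate values shown to 6 dp
step 0: u = -0.2500, v = 0.0000, du/dtau = 0.1250, dv/dtau = -0.2500
step 1:
  k1: at (u, v) = (-0.250000, 0.000000), (du/dtau, dv/dtau) = (0.125000, -0.250000); Gamma_uuu = -2.980531, Gamma_uuv = -1.401770, Gamma_uvv = -1.444248, Gamma_vuu = 5.500000, Gamma_vuv = 0.000000, Gamma_vvv = 0.000000; k1 = (0.125000, -0.250000, 0.049226, -0.085938)
  k2: at (u, v) = (-0.243750, -0.012500), (du/dtau, dv/dtau) = (0.127461, -0.254297); Gamma_uuu = -3.080989, Gamma_uuv = -1.423722, Gamma_uvv = -1.472713, Gamma_vuu = 5.492674, Gamma_vuv = 0.100327, Gamma_vvv = -0.034869; k2 = (0.127461, -0.254297, 0.052997, -0.080477)
  k3: at (u, v) = (-0.243627, -0.012715), (du/dtau, dv/dtau) = (0.127650, -0.254024); Gamma_uuu = -3.082784, Gamma_uuv = -1.424170, Gamma_uvv = -1.473234, Gamma_vuu = 5.492140, Gamma_vuv = 0.102065, Gamma_vvv = -0.035442; k3 = (0.127650, -0.254024, 0.052937, -0.080585)
  k4: at (u, v) = (-0.237235, -0.025402), (du/dtau, dv/dtau) = (0.130294, -0.258059); Gamma_uuu = -3.182552, Gamma_uuv = -1.449757, Gamma_uvv = -1.500459, Gamma_vuu = 5.476652, Gamma_vuv = 0.205705, Gamma_vvv = -0.067341; k4 = (0.130294, -0.258059, 0.056459, -0.074657)
  Y <- Y + (h/6)(k1 + 2k2 + 2k3 + k4): u = -0.2372, v = -0.0254, du/dtau = 0.1303, dv/dtau = -0.2580
step 2:
  k1: at (u, v) = (-0.237241, -0.025412), (du/dtau, dv/dtau) = (0.130293, -0.258045); Gamma_uuu = -3.182564, Gamma_uuv = -1.449744, Gamma_uvv = -1.500444, Gamma_vuu = 5.476891, Gamma_vuv = 0.205785, Gamma_vvv = -0.067358; k1 = (0.130293, -0.258045, 0.056454, -0.074654)
  k2: at (u, v) = (-0.230727, -0.038314), (du/dtau, dv/dtau) = (0.133115, -0.261778); Gamma_uuu = -3.280995, Gamma_uuv = -1.479038, Gamma_uvv = -1.526491, Gamma_vuu = 5.453168, Gamma_vuv = 0.312494, Gamma_vvv = -0.096359; k2 = (0.133115, -0.261778, 0.059666, -0.068246)
  k3: at (u, v) = (-0.230586, -0.038501), (du/dtau, dv/dtau) = (0.133276, -0.261458); Gamma_uuu = -3.282631, Gamma_uuv = -1.479629, Gamma_uvv = -1.527010, Gamma_vuu = 5.451669, Gamma_vuv = 0.314015, Gamma_vvv = -0.096782; k3 = (0.133276, -0.261458, 0.059576, -0.068335)
  k4: at (u, v) = (-0.223914, -0.051557), (du/dtau, dv/dtau) = (0.136250, -0.264879); Gamma_uuu = -3.378717, Gamma_uuv = -1.512846, Gamma_uvv = -1.552047, Gamma_vuu = 5.417240, Gamma_vuv = 0.422707, Gamma_vvv = -0.122766; k4 = (0.136250, -0.264879, 0.062419, -0.061442)
  Y <- Y + (h/6)(k1 + 2k2 + 2k3 + k4): u = -0.2239, v = -0.0516, du/dtau = 0.1362, dv/dtau = -0.2649
step 3:
  k1: at (u, v) = (-0.223919, -0.051568), (du/dtau, dv/dtau) = (0.136248, -0.264866); Gamma_uuu = -3.378743, Gamma_uuv = -1.512840, Gamma_uvv = -1.552029, Gamma_vuu = 5.417471, Gamma_vuv = 0.422807, Gamma_vvv = -0.122777; k1 = (0.136248, -0.264866, 0.062413, -0.061439)
  k2: at (u, v) = (-0.217107, -0.064812), (du/dtau, dv/dtau) = (0.139369, -0.267938); Gamma_uuu = -3.471718, Gamma_uuv = -1.549944, Gamma_uvv = -1.576124, Gamma_vuu = 5.372217, Gamma_vuv = 0.533122, Gamma_vvv = -0.145890; k2 = (0.139369, -0.267938, 0.064828, -0.054059)
  k3: at (u, v) = (-0.216951, -0.064965), (du/dtau, dv/dtau) = (0.139490, -0.267569); Gamma_uuu = -3.473101, Gamma_uuv = -1.550646, Gamma_uvv = -1.576666, Gamma_vuu = 5.369756, Gamma_vuv = 0.534318, Gamma_vvv = -0.146217; k3 = (0.139490, -0.267569, 0.064706, -0.054128)
  k4: at (u, v) = (-0.209970, -0.078325), (du/dtau, dv/dtau) = (0.142719, -0.270279); Gamma_uuu = -3.561679, Gamma_uuv = -1.591640, Gamma_uvv = -1.600011, Gamma_vuu = 5.311300, Gamma_vuv = 0.644843, Gamma_vvv = -0.166508; k4 = (0.142719, -0.270279, 0.066637, -0.046273)
  Y <- Y + (h/6)(k1 + 2k2 + 2k3 + k4): u = -0.2100, v = -0.0783, du/dtau = 0.1427, dv/dtau = -0.2703
step 4:
  k1: at (u, v) = (-0.209975, -0.078338), (du/dtau, dv/dtau) = (0.142717, -0.270268); Gamma_uuu = -3.561717, Gamma_uuv = -1.591643, Gamma_uvv = -1.599994, Gamma_vuu = 5.311508, Gamma_vuv = 0.644959, Gamma_vvv = -0.166513; k1 = (0.142717, -0.270268, 0.066631, -0.046268)
  k2: at (u, v) = (-0.202839, -0.091851), (du/dtau, dv/dtau) = (0.146049, -0.272581); Gamma_uuu = -3.645039, Gamma_uuv = -1.636353, Gamma_uvv = -1.622645, Gamma_vuu = 5.239748, Gamma_vuv = 0.755224, Gamma_vvv = -0.184201; k2 = (0.146049, -0.272581, 0.068026, -0.037948)
  k3: at (u, v) = (-0.202672, -0.091967), (du/dtau, dv/dtau) = (0.146118, -0.272165); Gamma_uuu = -3.646084, Gamma_uuv = -1.637110, Gamma_uvv = -1.623224, Gamma_vuu = 5.236399, Gamma_vuv = 0.755997, Gamma_vvv = -0.184486; k3 = (0.146118, -0.272165, 0.067874, -0.038005)
  k4: at (u, v) = (-0.195363, -0.105554), (du/dtau, dv/dtau) = (0.149505, -0.274068); Gamma_uuu = -3.722658, Gamma_uuv = -1.685261, Gamma_uvv = -1.645357, Gamma_vuu = 5.149315, Gamma_vuv = 0.864314, Gamma_vvv = -0.199778; k4 = (0.149505, -0.274068, 0.068690, -0.029260)
  Y <- Y + (h/6)(k1 + 2k2 + 2k3 + k4): u = -0.1954, v = -0.1056, du/dtau = 0.1495, dv/dtau = -0.2741


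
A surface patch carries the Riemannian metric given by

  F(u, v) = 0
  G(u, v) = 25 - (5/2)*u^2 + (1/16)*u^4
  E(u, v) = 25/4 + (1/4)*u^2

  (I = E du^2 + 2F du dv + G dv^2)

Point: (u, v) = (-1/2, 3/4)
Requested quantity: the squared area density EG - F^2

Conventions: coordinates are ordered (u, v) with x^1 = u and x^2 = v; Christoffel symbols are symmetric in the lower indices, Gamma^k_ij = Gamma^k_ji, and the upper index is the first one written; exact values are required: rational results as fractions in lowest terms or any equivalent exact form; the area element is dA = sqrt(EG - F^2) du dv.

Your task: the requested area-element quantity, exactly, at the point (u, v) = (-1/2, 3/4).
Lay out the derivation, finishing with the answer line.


E = 101/16, F = 0, G = 6241/256; EG - F^2 = 630341/4096

Answer: EG - F^2 = 630341/4096


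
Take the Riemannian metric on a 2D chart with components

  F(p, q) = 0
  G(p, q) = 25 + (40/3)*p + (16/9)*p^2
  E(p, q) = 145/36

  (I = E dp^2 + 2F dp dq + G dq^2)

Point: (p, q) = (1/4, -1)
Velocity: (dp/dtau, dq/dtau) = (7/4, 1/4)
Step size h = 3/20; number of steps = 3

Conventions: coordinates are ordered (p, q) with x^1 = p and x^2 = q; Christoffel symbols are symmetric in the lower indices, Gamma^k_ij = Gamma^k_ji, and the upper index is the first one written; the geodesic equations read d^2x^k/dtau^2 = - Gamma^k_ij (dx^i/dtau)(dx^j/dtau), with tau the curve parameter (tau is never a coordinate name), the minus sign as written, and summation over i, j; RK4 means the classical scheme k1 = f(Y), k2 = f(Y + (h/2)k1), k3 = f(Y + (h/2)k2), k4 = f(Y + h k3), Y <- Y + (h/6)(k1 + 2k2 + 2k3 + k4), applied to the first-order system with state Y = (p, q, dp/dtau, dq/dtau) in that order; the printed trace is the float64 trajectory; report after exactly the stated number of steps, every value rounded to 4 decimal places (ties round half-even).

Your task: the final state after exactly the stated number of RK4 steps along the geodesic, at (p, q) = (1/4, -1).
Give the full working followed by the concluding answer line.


f(Y) = (dp/dtau, dq/dtau, -Gamma^p_ij Y'^i Y'^j, -Gamma^q_ij Y'^i Y'^j) with the Gammas evaluated at the stage position; h = 0.150000; intermediate values shown to 6 dp
step 0: p = 0.2500, q = -1.0000, dp/dtau = 1.7500, dq/dtau = 0.2500
step 1:
  k1: at (p, q) = (0.250000, -1.000000), (dp/dtau, dq/dtau) = (1.750000, 0.250000); Gamma_ppp = 0.000000, Gamma_ppq = 0.000000, Gamma_pqq = -1.765517, Gamma_qpp = 0.000000, Gamma_qpq = 0.250000, Gamma_qqq = 0.000000; k1 = (1.750000, 0.250000, 0.110345, -0.218750)
  k2: at (p, q) = (0.381250, -0.981250), (dp/dtau, dq/dtau) = (1.758276, 0.233594); Gamma_ppp = 0.000000, Gamma_ppq = 0.000000, Gamma_pqq = -1.823448, Gamma_qpp = 0.000000, Gamma_qpq = 0.242057, Gamma_qqq = 0.000000; k2 = (1.758276, 0.233594, 0.099498, -0.198837)
  k3: at (p, q) = (0.381871, -0.982480), (dp/dtau, dq/dtau) = (1.757462, 0.235087); Gamma_ppp = 0.000000, Gamma_ppq = 0.000000, Gamma_pqq = -1.823722, Gamma_qpp = 0.000000, Gamma_qpq = 0.242021, Gamma_qqq = 0.000000; k3 = (1.757462, 0.235087, 0.100790, -0.199985)
  k4: at (p, q) = (0.513619, -0.964737), (dp/dtau, dq/dtau) = (1.765118, 0.220002); Gamma_ppp = 0.000000, Gamma_ppq = 0.000000, Gamma_pqq = -1.881873, Gamma_qpp = 0.000000, Gamma_qpq = 0.234543, Gamma_qqq = 0.000000; k4 = (1.765118, 0.220002, 0.091084, -0.182160)
  Y <- Y + (h/6)(k1 + 2k2 + 2k3 + k4): p = 0.5137, q = -0.9648, dp/dtau = 1.7651, dq/dtau = 0.2200
step 2:
  k1: at (p, q) = (0.513665, -0.964816), (dp/dtau, dq/dtau) = (1.765050, 0.220036); Gamma_ppp = 0.000000, Gamma_ppq = 0.000000, Gamma_pqq = -1.881893, Gamma_qpp = 0.000000, Gamma_qpq = 0.234540, Gamma_qqq = 0.000000; k1 = (1.765050, 0.220036, 0.091114, -0.182179)
  k2: at (p, q) = (0.646044, -0.948313), (dp/dtau, dq/dtau) = (1.771884, 0.206373); Gamma_ppp = 0.000000, Gamma_ppq = 0.000000, Gamma_pqq = -1.940323, Gamma_qpp = 0.000000, Gamma_qpq = 0.227477, Gamma_qqq = 0.000000; k2 = (1.771884, 0.206373, 0.082638, -0.166363)
  k3: at (p, q) = (0.646556, -0.949338), (dp/dtau, dq/dtau) = (1.771248, 0.207559); Gamma_ppp = 0.000000, Gamma_ppq = 0.000000, Gamma_pqq = -1.940549, Gamma_qpp = 0.000000, Gamma_qpq = 0.227451, Gamma_qqq = 0.000000; k3 = (1.771248, 0.207559, 0.083600, -0.167239)
  k4: at (p, q) = (0.779352, -0.933682), (dp/dtau, dq/dtau) = (1.777590, 0.194950); Gamma_ppp = 0.000000, Gamma_ppq = 0.000000, Gamma_pqq = -1.999162, Gamma_qpp = 0.000000, Gamma_qpq = 0.220782, Gamma_qqq = 0.000000; k4 = (1.777590, 0.194950, 0.075979, -0.153020)
  Y <- Y + (h/6)(k1 + 2k2 + 2k3 + k4): p = 0.7794, q = -0.9337, dp/dtau = 1.7775, dq/dtau = 0.1950
step 3:
  k1: at (p, q) = (0.779387, -0.933745), (dp/dtau, dq/dtau) = (1.777539, 0.194976); Gamma_ppp = 0.000000, Gamma_ppq = 0.000000, Gamma_pqq = -1.999178, Gamma_qpp = 0.000000, Gamma_qpq = 0.220780, Gamma_qqq = 0.000000; k1 = (1.777539, 0.194976, 0.076000, -0.153035)
  k2: at (p, q) = (0.912703, -0.919121), (dp/dtau, dq/dtau) = (1.783239, 0.183498); Gamma_ppp = 0.000000, Gamma_ppq = 0.000000, Gamma_pqq = -2.058021, Gamma_qpp = 0.000000, Gamma_qpq = 0.214468, Gamma_qqq = 0.000000; k2 = (1.783239, 0.183498, 0.069297, -0.140357)
  k3: at (p, q) = (0.913130, -0.919982), (dp/dtau, dq/dtau) = (1.782737, 0.184449); Gamma_ppp = 0.000000, Gamma_ppq = 0.000000, Gamma_pqq = -2.058209, Gamma_qpp = 0.000000, Gamma_qpq = 0.214448, Gamma_qqq = 0.000000; k3 = (1.782737, 0.184449, 0.070023, -0.141032)
  k4: at (p, q) = (1.046798, -0.906077), (dp/dtau, dq/dtau) = (1.788043, 0.173821); Gamma_ppp = 0.000000, Gamma_ppq = 0.000000, Gamma_pqq = -2.117207, Gamma_qpp = 0.000000, Gamma_qpq = 0.208472, Gamma_qqq = 0.000000; k4 = (1.788043, 0.173821, 0.063969, -0.129586)
  Y <- Y + (h/6)(k1 + 2k2 + 2k3 + k4): p = 1.0468, q = -0.9061, dp/dtau = 1.7880, dq/dtau = 0.1738

Answer: p = 1.0468, q = -0.9061, dp/dtau = 1.7880, dq/dtau = 0.1738


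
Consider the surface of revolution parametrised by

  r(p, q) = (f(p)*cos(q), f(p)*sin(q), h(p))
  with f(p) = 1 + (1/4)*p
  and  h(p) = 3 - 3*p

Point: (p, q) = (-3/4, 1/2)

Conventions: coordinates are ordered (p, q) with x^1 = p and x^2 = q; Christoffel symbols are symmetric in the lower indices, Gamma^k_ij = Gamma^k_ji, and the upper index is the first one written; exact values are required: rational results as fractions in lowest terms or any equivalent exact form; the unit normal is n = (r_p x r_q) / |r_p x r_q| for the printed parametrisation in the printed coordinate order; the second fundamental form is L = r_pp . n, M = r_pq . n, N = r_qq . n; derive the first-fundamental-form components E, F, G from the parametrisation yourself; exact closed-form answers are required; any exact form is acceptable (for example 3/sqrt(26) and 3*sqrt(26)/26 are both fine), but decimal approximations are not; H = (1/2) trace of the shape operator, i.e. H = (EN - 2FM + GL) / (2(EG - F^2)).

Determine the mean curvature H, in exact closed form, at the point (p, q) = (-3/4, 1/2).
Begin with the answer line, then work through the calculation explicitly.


Answer: H = -96*sqrt(145)/1885

f = 13/16, f' = 1/4, f'' = 0, h' = -3, h'' = 0
E = 145/16, F = 0, G = 169/256; answer radicand W^2 = 145/16
unnormalised second-form numerators: l = 0, m = 0, n = -39/16; L = l/sqrt(145/16), and similarly M = m/sqrt(W^2), N = n/sqrt(W^2)
H = (E*n - 2*F*m + G*l) / (2*(EG - F^2)*sqrt(W^2)); E*n - 2*F*m + G*l = -5655/256, EG - F^2 = 24505/4096, so H = (-24/13)/sqrt(145/16)


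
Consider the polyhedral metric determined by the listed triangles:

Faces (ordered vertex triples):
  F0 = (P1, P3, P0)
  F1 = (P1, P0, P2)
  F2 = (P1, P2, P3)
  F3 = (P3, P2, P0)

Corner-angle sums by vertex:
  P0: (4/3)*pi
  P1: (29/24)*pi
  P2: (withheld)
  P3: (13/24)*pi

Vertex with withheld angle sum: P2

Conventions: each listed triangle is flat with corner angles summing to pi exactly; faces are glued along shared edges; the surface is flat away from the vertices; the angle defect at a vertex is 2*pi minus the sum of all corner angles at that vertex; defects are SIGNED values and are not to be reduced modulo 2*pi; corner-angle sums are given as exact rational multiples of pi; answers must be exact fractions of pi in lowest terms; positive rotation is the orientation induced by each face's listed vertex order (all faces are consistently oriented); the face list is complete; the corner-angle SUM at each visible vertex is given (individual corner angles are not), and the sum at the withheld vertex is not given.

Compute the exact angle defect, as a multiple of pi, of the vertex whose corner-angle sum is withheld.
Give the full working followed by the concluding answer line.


V = 4, E = 6, F = 4; chi = V - E + F = 2
Gauss-Bonnet: total defect = 2*pi*chi = 4*pi; visible defects sum to (35/12)*pi

Answer: defect(P2) = (13/12)*pi


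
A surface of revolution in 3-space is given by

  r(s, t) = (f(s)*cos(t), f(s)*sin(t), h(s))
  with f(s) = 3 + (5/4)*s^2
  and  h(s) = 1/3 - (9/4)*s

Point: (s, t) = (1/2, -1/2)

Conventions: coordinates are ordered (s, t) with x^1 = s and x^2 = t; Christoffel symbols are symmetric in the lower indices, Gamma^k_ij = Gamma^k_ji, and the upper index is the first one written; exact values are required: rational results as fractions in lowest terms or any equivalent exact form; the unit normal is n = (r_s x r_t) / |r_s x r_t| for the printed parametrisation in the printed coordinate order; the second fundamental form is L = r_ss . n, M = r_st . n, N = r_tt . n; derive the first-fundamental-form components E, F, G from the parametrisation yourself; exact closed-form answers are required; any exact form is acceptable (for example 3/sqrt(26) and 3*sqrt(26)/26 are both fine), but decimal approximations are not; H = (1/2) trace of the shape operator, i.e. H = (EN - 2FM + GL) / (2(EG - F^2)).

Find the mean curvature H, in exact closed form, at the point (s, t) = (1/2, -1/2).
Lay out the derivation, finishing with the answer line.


f = 53/16, f' = 5/4, f'' = 5/2, h' = -9/4, h'' = 0
E = 53/8, F = 0, G = 2809/256; answer radicand W^2 = 53/8
unnormalised second-form numerators: l = 45/8, m = 0, n = -477/64; L = l/sqrt(53/8), and similarly M = m/sqrt(W^2), N = n/sqrt(W^2)
H = (E*n - 2*F*m + G*l) / (2*(EG - F^2)*sqrt(W^2)); E*n - 2*F*m + G*l = 25281/2048, EG - F^2 = 148877/2048, so H = (9/106)/sqrt(53/8)

Answer: H = 9*sqrt(106)/2809


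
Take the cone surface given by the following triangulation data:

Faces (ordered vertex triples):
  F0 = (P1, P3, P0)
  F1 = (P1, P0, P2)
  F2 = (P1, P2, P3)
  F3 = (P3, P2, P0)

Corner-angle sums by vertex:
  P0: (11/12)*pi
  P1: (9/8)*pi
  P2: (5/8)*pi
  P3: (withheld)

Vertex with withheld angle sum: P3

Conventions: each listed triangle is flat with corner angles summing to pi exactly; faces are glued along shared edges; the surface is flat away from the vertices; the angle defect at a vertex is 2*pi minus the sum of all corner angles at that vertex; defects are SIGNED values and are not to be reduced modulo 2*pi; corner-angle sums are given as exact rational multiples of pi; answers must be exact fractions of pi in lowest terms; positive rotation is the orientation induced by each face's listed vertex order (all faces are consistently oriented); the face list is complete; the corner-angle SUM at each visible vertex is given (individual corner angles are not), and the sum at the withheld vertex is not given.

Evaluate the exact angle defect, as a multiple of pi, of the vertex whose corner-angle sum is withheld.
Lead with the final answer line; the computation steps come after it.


Answer: defect(P3) = (2/3)*pi

V = 4, E = 6, F = 4; chi = V - E + F = 2
Gauss-Bonnet: total defect = 2*pi*chi = 4*pi; visible defects sum to (10/3)*pi


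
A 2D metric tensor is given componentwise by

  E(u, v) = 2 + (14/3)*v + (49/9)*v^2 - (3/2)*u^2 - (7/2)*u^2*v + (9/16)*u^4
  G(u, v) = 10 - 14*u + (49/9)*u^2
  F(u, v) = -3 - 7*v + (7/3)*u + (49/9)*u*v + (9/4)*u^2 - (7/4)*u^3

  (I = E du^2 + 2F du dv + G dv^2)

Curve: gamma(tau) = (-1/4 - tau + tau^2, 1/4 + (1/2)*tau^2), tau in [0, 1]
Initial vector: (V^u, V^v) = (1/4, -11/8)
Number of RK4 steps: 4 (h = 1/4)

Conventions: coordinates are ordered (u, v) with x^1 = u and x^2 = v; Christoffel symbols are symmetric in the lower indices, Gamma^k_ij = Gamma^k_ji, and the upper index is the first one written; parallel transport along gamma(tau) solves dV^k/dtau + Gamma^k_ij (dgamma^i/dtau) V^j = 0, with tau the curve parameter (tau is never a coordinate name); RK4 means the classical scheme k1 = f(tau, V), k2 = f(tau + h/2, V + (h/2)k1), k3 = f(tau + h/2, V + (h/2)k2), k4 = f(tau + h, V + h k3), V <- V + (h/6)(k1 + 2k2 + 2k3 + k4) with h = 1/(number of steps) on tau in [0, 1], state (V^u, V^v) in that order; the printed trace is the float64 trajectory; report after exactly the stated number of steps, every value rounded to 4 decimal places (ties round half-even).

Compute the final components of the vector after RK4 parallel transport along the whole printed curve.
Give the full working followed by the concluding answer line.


gamma'(tau) = (-1 + 2*tau, tau); f(tau, V)^k = -Gamma^k_ij(gamma(tau)) gamma'^i(tau) V^j; h = 1/4; intermediate values shown to 6 dp
curve data and Christoffel symbols at the stage parameters:
  tau = 0.000000: gamma = (-0.250000, 0.250000), gamma' = (-1.000000, 0.000000); Gamma_uuu = 0.035564, Gamma_uuv = 0.221287, Gamma_uvv = 0.000000, Gamma_vuu = -0.082943, Gamma_vuv = -0.516087, Gamma_vvv = 0.000000
  tau = 0.125000: gamma = (-0.359375, 0.257812), gamma' = (-0.750000, 0.125000); Gamma_uuu = 0.045066, Gamma_uuv = 0.195070, Gamma_uvv = 0.000000, Gamma_vuu = -0.114966, Gamma_vuv = -0.497630, Gamma_vvv = 0.000000
  tau = 0.250000: gamma = (-0.437500, 0.281250), gamma' = (-0.500000, 0.250000); Gamma_uuu = 0.051025, Gamma_uuv = 0.181422, Gamma_uvv = 0.000000, Gamma_vuu = -0.135627, Gamma_vuv = -0.482230, Gamma_vvv = 0.000000
  tau = 0.375000: gamma = (-0.484375, 0.320312), gamma' = (-0.250000, 0.375000); Gamma_uuu = 0.055619, Gamma_uuv = 0.178618, Gamma_uvv = 0.000000, Gamma_vuu = -0.146183, Gamma_vuv = -0.469463, Gamma_vvv = 0.000000
  tau = 0.500000: gamma = (-0.500000, 0.375000), gamma' = (0.000000, 0.500000); Gamma_uuu = 0.059675, Gamma_uuv = 0.185654, Gamma_uvv = 0.000000, Gamma_vuu = -0.147345, Gamma_vuv = -0.458406, Gamma_vvv = 0.000000
  tau = 0.625000: gamma = (-0.484375, 0.445312), gamma' = (0.250000, 0.625000); Gamma_uuu = 0.062874, Gamma_uuv = 0.201917, Gamma_uvv = 0.000000, Gamma_vuu = -0.139382, Gamma_vuv = -0.447620, Gamma_vvv = 0.000000
  tau = 0.750000: gamma = (-0.437500, 0.531250), gamma' = (0.500000, 0.750000); Gamma_uuu = 0.063798, Gamma_uuv = 0.226838, Gamma_uvv = 0.000000, Gamma_vuu = -0.122385, Gamma_vuv = -0.435146, Gamma_vvv = 0.000000
  tau = 0.875000: gamma = (-0.359375, 0.632812), gamma' = (0.750000, 0.875000); Gamma_uuu = 0.059952, Gamma_uuv = 0.259501, Gamma_uvv = 0.000000, Gamma_vuu = -0.096704, Gamma_vuv = -0.418584, Gamma_vvv = 0.000000
  tau = 1.000000: gamma = (-0.250000, 0.750000), gamma' = (1.000000, 1.000000); Gamma_uuu = 0.047934, Gamma_uuv = 0.298257, Gamma_uvv = 0.000000, Gamma_vuu = -0.063543, Gamma_vuv = -0.395377, Gamma_vvv = 0.000000
step 0: V^u = 0.2500, V^v = -1.3750
step 1: k1 = (-0.295379, 0.688884), k2 = (-0.186561, 0.475924), k3 = (-0.190328, 0.485532), k4 = (-0.117733, 0.312942); V <- V + (h/6)(k1 + 2k2 + 2k3 + k4): V^u = 0.2014, V^v = -1.2531
step 2: k1 = (-0.117669, 0.312771), k2 = (-0.064120, 0.168528), k3 = (-0.065281, 0.171578), k4 = (-0.017179, 0.042416); V <- V + (h/6)(k1 + 2k2 + 2k3 + k4): V^u = 0.1850, V^v = -1.2100
step 3: k1 = (-0.017171, 0.042397), k2 = (0.034865, -0.077291), k3 = (0.034697, -0.076919), k4 = (0.100294, -0.192396); V <- V + (h/6)(k1 + 2k2 + 2k3 + k4): V^u = 0.1942, V^v = -1.2291
step 4: k1 = (0.100161, -0.192141), k2 = (0.187644, -0.302676), k3 = (0.187358, -0.302216), k4 = (0.305662, -0.405193); V <- V + (h/6)(k1 + 2k2 + 2k3 + k4): V^u = 0.2424, V^v = -1.3044

Answer: V^u = 0.2424, V^v = -1.3044


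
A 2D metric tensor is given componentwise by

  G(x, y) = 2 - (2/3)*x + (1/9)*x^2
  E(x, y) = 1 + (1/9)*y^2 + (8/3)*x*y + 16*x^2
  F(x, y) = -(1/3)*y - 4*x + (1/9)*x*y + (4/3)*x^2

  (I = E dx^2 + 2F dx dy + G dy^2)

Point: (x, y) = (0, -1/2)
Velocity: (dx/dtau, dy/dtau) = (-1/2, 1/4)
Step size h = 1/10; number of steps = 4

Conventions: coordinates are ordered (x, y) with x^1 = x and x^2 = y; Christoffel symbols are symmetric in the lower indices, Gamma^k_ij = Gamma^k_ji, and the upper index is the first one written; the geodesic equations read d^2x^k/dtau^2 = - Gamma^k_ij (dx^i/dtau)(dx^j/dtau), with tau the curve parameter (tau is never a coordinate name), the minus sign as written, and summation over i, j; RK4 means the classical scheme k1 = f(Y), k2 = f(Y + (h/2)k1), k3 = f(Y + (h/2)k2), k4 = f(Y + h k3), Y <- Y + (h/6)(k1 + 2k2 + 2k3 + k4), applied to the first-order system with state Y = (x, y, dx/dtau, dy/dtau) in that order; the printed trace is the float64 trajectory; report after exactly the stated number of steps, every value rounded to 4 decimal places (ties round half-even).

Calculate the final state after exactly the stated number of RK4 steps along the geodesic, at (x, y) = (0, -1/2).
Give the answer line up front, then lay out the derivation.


Answer: x = -0.1883, y = -0.3693, dx/dtau = -0.4341, dy/dtau = 0.3883

f(Y) = (dx/dtau, dy/dtau, -Gamma^x_ij Y'^i Y'^j, -Gamma^y_ij Y'^i Y'^j) with the Gammas evaluated at the stage position; h = 0.100000; intermediate values shown to 6 dp
step 0: x = 0.0000, y = -0.5000, dx/dtau = -0.5000, dy/dtau = 0.2500
step 1:
  k1: at (x, y) = (0.000000, -0.500000), (dx/dtau, dy/dtau) = (-0.500000, 0.250000); Gamma_xxx = -0.328767, Gamma_xxy = -0.027397, Gamma_xyy = 0.000000, Gamma_yxx = -1.972603, Gamma_yxy = -0.164384, Gamma_yyy = 0.000000; k1 = (-0.500000, 0.250000, 0.075342, 0.452055)
  k2: at (x, y) = (-0.025000, -0.487500), (dx/dtau, dy/dtau) = (-0.496233, 0.272603); Gamma_xxx = -0.503442, Gamma_xxy = -0.041954, Gamma_xyy = 0.000000, Gamma_yxx = -1.933857, Gamma_yxy = -0.161155, Gamma_yyy = 0.000000; k2 = (-0.496233, 0.272603, 0.112621, 0.432606)
  k3: at (x, y) = (-0.024812, -0.486370), (dx/dtau, dy/dtau) = (-0.494369, 0.271630); Gamma_xxx = -0.501447, Gamma_xxy = -0.041787, Gamma_xyy = 0.000000, Gamma_yxx = -1.934403, Gamma_yxy = -0.161200, Gamma_yyy = 0.000000; k3 = (-0.494369, 0.271630, 0.111331, 0.429476)
  k4: at (x, y) = (-0.049437, -0.472837), (dx/dtau, dy/dtau) = (-0.488867, 0.292948); Gamma_xxx = -0.658223, Gamma_xxy = -0.054852, Gamma_xyy = 0.000000, Gamma_yxx = -1.882795, Gamma_yxy = -0.156900, Gamma_yyy = 0.000000; k4 = (-0.488867, 0.292948, 0.141598, 0.405031)
  Y <- Y + (h/6)(k1 + 2k2 + 2k3 + k4): x = -0.0495, y = -0.4728, dx/dtau = -0.4889, dy/dtau = 0.2930
step 2:
  k1: at (x, y) = (-0.049501, -0.472810), (dx/dtau, dy/dtau) = (-0.488919, 0.293021); Gamma_xxx = -0.658616, Gamma_xxy = -0.054885, Gamma_xyy = 0.000000, Gamma_yxx = -1.882643, Gamma_yxy = -0.156887, Gamma_yyy = 0.000000; k1 = (-0.488919, 0.293021, 0.141711, 0.405079)
  k2: at (x, y) = (-0.073947, -0.458159), (dx/dtau, dy/dtau) = (-0.481834, 0.313275); Gamma_xxx = -0.796970, Gamma_xxy = -0.066414, Gamma_xyy = 0.000000, Gamma_yxx = -1.820736, Gamma_yxy = -0.151728, Gamma_yyy = 0.000000; k2 = (-0.481834, 0.313275, 0.164978, 0.376903)
  k3: at (x, y) = (-0.073593, -0.457146), (dx/dtau, dy/dtau) = (-0.480670, 0.311866); Gamma_xxx = -0.794492, Gamma_xxy = -0.066208, Gamma_xyy = 0.000000, Gamma_yxx = -1.821994, Gamma_yxy = -0.151833, Gamma_yyy = 0.000000; k3 = (-0.480670, 0.311866, 0.163713, 0.375440)
  k4: at (x, y) = (-0.097568, -0.441623), (dx/dtau, dy/dtau) = (-0.472548, 0.330565); Gamma_xxx = -0.912923, Gamma_xxy = -0.076077, Gamma_xyy = 0.000000, Gamma_yxx = -1.753763, Gamma_yxy = -0.146147, Gamma_yyy = 0.000000; k4 = (-0.472548, 0.330565, 0.180089, 0.345959)
  Y <- Y + (h/6)(k1 + 2k2 + 2k3 + k4): x = -0.0976, y = -0.4416, dx/dtau = -0.4726, dy/dtau = 0.3306
step 3:
  k1: at (x, y) = (-0.097609, -0.441579), (dx/dtau, dy/dtau) = (-0.472600, 0.330616); Gamma_xxx = -0.913102, Gamma_xxy = -0.076092, Gamma_xyy = 0.000000, Gamma_yxx = -1.753646, Gamma_yxy = -0.146137, Gamma_yyy = 0.000000; k1 = (-0.472600, 0.330616, 0.180163, 0.346010)
  k2: at (x, y) = (-0.121239, -0.425048), (dx/dtau, dy/dtau) = (-0.463591, 0.347917); Gamma_xxx = -1.012694, Gamma_xxy = -0.084391, Gamma_xyy = 0.000000, Gamma_yxx = -1.681383, Gamma_yxy = -0.140115, Gamma_yyy = 0.000000; k2 = (-0.463591, 0.347917, 0.190422, 0.316159)
  k3: at (x, y) = (-0.120789, -0.424183), (dx/dtau, dy/dtau) = (-0.463078, 0.346424); Gamma_xxx = -1.010512, Gamma_xxy = -0.084209, Gamma_xyy = 0.000000, Gamma_yxx = -1.683131, Gamma_yxy = -0.140261, Gamma_yyy = 0.000000; k3 = (-0.463078, 0.346424, 0.189678, 0.315932)
  k4: at (x, y) = (-0.143917, -0.406936), (dx/dtau, dy/dtau) = (-0.453632, 0.362209); Gamma_xxx = -1.092558, Gamma_xxy = -0.091046, Gamma_xyy = 0.000000, Gamma_yxx = -1.609657, Gamma_yxy = -0.134138, Gamma_yyy = 0.000000; k4 = (-0.453632, 0.362209, 0.194909, 0.287158)
  Y <- Y + (h/6)(k1 + 2k2 + 2k3 + k4): x = -0.1439, y = -0.4069, dx/dtau = -0.4537, dy/dtau = 0.3622
step 4:
  k1: at (x, y) = (-0.143935, -0.406887), (dx/dtau, dy/dtau) = (-0.453678, 0.362239); Gamma_xxx = -1.092606, Gamma_xxy = -0.091050, Gamma_xyy = 0.000000, Gamma_yxx = -1.609609, Gamma_yxy = -0.134134, Gamma_yyy = 0.000000; k1 = (-0.453678, 0.362239, 0.194958, 0.287209)
  k2: at (x, y) = (-0.166619, -0.388775), (dx/dtau, dy/dtau) = (-0.443930, 0.376599); Gamma_xxx = -1.158807, Gamma_xxy = -0.096567, Gamma_xyy = 0.000000, Gamma_yxx = -1.536510, Gamma_yxy = -0.128042, Gamma_yyy = 0.000000; k2 = (-0.443930, 0.376599, 0.196082, 0.259993)
  k3: at (x, y) = (-0.166132, -0.388057), (dx/dtau, dy/dtau) = (-0.443874, 0.375238); Gamma_xxx = -1.157231, Gamma_xxy = -0.096436, Gamma_xyy = 0.000000, Gamma_yxx = -1.538414, Gamma_yxy = -0.128201, Gamma_yyy = 0.000000; k3 = (-0.443874, 0.375238, 0.195878, 0.260399)
  k4: at (x, y) = (-0.188323, -0.369363), (dx/dtau, dy/dtau) = (-0.434091, 0.388279); Gamma_xxx = -1.209851, Gamma_xxy = -0.100821, Gamma_xyy = 0.000000, Gamma_yxx = -1.467116, Gamma_yxy = -0.122260, Gamma_yyy = 0.000000; k4 = (-0.434091, 0.388279, 0.193991, 0.235242)
  Y <- Y + (h/6)(k1 + 2k2 + 2k3 + k4): x = -0.1883, y = -0.3693, dx/dtau = -0.4341, dy/dtau = 0.3883


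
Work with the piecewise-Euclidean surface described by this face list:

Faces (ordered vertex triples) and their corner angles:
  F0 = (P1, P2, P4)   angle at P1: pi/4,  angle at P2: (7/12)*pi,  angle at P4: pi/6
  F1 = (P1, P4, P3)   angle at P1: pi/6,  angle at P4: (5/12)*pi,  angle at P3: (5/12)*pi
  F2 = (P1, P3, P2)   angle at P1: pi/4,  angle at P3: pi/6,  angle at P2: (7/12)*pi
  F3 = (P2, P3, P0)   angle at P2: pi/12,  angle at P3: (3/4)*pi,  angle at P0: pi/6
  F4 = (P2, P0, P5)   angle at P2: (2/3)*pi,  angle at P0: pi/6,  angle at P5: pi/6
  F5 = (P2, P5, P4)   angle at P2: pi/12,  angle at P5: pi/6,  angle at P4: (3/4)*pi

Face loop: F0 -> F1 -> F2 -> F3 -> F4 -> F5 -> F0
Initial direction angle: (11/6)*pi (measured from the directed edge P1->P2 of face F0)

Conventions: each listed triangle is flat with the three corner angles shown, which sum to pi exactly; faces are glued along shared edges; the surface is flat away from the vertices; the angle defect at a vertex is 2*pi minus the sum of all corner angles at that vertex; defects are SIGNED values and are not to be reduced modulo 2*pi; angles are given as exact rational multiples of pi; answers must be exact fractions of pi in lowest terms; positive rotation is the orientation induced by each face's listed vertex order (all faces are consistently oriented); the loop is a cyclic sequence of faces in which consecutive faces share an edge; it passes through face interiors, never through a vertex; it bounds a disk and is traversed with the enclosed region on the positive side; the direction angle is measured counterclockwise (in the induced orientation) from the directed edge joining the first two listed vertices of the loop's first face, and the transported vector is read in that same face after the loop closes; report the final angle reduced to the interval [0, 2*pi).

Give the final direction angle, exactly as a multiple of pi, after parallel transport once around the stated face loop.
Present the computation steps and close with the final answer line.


enclosed vertex P1: corner angles sum to (2/3)*pi, defect = 2*pi - (2/3)*pi = (4/3)*pi
enclosed vertex P2: corner angles sum to 2*pi, defect = 2*pi - 2*pi = 0
summing the enclosed defects onto the initial angle, mod 2*pi in the induced orientation:
final angle = (11/6)*pi + (4/3)*pi = (7/6)*pi (mod 2*pi)

Answer: final direction angle = (7/6)*pi


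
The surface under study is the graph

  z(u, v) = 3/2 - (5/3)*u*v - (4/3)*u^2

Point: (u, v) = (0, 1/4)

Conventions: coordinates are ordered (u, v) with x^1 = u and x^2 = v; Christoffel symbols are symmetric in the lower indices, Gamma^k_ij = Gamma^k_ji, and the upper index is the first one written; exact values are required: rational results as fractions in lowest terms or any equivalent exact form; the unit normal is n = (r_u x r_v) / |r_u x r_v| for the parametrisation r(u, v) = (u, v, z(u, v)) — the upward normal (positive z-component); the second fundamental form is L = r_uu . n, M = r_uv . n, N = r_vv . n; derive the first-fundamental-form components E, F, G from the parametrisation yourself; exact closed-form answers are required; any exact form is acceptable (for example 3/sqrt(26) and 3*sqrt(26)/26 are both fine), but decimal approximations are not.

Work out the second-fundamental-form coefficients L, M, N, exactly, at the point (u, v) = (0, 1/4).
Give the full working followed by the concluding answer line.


z_u = -5/12, z_v = 0, z_uu = -8/3, z_uv = -5/3, z_vv = 0
E = 169/144, F = 0, G = 1; answer radicand W^2 = 169/144
unnormalised second-form numerators: l = -8/3, m = -5/3, n = 0; L = l/sqrt(169/144), and similarly M = m/sqrt(W^2), N = n/sqrt(W^2)

Answer: L = -32/13, M = -20/13, N = 0


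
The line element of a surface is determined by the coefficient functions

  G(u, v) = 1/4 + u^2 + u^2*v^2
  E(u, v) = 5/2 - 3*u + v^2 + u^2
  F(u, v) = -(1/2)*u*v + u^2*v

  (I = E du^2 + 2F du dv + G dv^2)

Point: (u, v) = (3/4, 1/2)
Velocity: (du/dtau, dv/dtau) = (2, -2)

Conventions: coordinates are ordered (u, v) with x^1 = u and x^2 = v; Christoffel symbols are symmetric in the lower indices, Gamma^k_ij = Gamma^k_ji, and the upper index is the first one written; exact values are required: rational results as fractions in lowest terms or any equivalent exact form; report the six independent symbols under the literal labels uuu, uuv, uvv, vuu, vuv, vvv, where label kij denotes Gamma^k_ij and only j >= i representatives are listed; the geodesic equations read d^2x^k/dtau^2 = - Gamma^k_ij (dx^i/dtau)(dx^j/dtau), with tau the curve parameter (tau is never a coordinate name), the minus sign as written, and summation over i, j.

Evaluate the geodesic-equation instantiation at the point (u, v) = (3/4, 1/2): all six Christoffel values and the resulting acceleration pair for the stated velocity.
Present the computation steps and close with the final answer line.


E = 17/16, F = 3/32, G = 61/64 at the point
E_u = -3/2, E_v = 1, F_u = 1/2, F_v = 3/16, G_u = 15/8, G_v = 9/16
EG - F^2 = 257/256;  g^inv = (256/257) * [[61/64, -3/32], [-3/32, 17/16]]
first-kind symbols [ij,l] = (1/2)(d_i g_jl + d_j g_il - d_l g_ij): [uu,u] = E_u/2 = -3/4, [uu,v] = F_u - E_v/2 = 0, [uv,u] = E_v/2 = 1/2, [uv,v] = G_u/2 = 15/16, [vv,u] = F_v - G_u/2 = -3/4, [vv,v] = G_v/2 = 9/32
Gamma^u_ij = (G*[ij,u] - F*[ij,v])/(EG - F^2), Gamma^v_ij = (E*[ij,v] - F*[ij,u])/(EG - F^2)
Gamma_uuu = -183/257, Gamma_uuv = 199/514, Gamma_uvv = -759/1028, Gamma_vuu = 18/257, Gamma_vuv = 243/257, Gamma_vvv = 189/514
d^2u/dtau^2 = -(Gamma_uuu*(2)^2 + 2*Gamma_uuv*(2)*(-2) + Gamma_uvv*(-2)^2) = 2287/257
d^2v/dtau^2 = -(Gamma_vuu*(2)^2 + 2*Gamma_vuv*(2)*(-2) + Gamma_vvv*(-2)^2) = 1494/257

Answer: Gamma_uuu = -183/257, Gamma_uuv = 199/514, Gamma_uvv = -759/1028, Gamma_vuu = 18/257, Gamma_vuv = 243/257, Gamma_vvv = 189/514; accelerations (d^2u/dtau^2, d^2v/dtau^2) = (2287/257, 1494/257)


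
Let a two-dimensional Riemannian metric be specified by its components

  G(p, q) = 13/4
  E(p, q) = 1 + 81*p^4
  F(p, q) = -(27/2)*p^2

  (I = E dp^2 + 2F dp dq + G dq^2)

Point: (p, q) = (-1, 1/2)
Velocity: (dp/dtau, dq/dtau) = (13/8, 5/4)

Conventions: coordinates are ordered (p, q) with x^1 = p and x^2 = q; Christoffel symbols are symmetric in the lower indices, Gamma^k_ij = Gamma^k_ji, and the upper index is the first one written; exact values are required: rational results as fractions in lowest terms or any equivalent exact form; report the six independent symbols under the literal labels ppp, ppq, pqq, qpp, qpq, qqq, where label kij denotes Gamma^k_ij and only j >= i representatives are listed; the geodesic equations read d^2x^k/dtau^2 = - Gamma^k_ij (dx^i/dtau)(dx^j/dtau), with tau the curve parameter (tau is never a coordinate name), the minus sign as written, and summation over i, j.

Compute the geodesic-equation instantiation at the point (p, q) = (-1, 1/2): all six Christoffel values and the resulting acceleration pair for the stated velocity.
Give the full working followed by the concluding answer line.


E = 82, F = -27/2, G = 13/4 at the point
E_p = -324, E_q = 0, F_p = 27, F_q = 0, G_p = 0, G_q = 0
EG - F^2 = 337/4;  g^inv = (4/337) * [[13/4, 27/2], [27/2, 82]]
first-kind symbols [ij,l] = (1/2)(d_i g_jl + d_j g_il - d_l g_ij): [pp,p] = E_p/2 = -162, [pp,q] = F_p - E_q/2 = 27, [pq,p] = E_q/2 = 0, [pq,q] = G_p/2 = 0, [qq,p] = F_q - G_p/2 = 0, [qq,q] = G_q/2 = 0
Gamma^p_ij = (G*[ij,p] - F*[ij,q])/(EG - F^2), Gamma^q_ij = (E*[ij,q] - F*[ij,p])/(EG - F^2)
Gamma_ppp = -648/337, Gamma_ppq = 0, Gamma_pqq = 0, Gamma_qpp = 108/337, Gamma_qpq = 0, Gamma_qqq = 0
d^2p/dtau^2 = -(Gamma_ppp*(13/8)^2 + 2*Gamma_ppq*(13/8)*(5/4) + Gamma_pqq*(5/4)^2) = 13689/2696
d^2q/dtau^2 = -(Gamma_qpp*(13/8)^2 + 2*Gamma_qpq*(13/8)*(5/4) + Gamma_qqq*(5/4)^2) = -4563/5392

Answer: Gamma_ppp = -648/337, Gamma_ppq = 0, Gamma_pqq = 0, Gamma_qpp = 108/337, Gamma_qpq = 0, Gamma_qqq = 0; accelerations (d^2p/dtau^2, d^2q/dtau^2) = (13689/2696, -4563/5392)


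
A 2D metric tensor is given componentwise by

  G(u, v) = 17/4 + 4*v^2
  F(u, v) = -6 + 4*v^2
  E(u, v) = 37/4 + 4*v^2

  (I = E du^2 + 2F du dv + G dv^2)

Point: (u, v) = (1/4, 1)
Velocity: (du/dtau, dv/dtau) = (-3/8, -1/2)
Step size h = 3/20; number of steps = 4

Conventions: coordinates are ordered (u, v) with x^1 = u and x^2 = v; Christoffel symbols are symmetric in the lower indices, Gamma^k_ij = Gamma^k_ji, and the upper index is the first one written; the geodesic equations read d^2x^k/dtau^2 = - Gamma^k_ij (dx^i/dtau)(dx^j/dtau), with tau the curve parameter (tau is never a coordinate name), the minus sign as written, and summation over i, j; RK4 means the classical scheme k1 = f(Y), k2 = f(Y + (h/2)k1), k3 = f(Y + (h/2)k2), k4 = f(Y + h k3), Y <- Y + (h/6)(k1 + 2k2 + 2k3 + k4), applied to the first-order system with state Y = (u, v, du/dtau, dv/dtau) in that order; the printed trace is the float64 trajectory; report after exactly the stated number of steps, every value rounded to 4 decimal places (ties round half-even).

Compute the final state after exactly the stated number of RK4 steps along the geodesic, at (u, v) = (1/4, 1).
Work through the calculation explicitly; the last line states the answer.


f(Y) = (du/dtau, dv/dtau, -Gamma^u_ij Y'^i Y'^j, -Gamma^v_ij Y'^i Y'^j) with the Gammas evaluated at the stage position; h = 0.150000; intermediate values shown to 6 dp
step 0: u = 0.2500, v = 1.0000, du/dtau = -0.3750, dv/dtau = -0.5000
step 1:
  k1: at (u, v) = (0.250000, 1.000000), (du/dtau, dv/dtau) = (-0.375000, -0.500000); Gamma_uuu = -0.075964, Gamma_uuv = 0.313353, Gamma_uvv = 0.702671, Gamma_vuu = -0.503264, Gamma_vuv = 0.075964, Gamma_vvv = 0.655193; k1 = (-0.375000, -0.500000, -0.282493, -0.121513)
  k2: at (u, v) = (0.221875, 0.962500), (du/dtau, dv/dtau) = (-0.396187, -0.509114); Gamma_uuu = -0.090315, Gamma_uuv = 0.313163, Gamma_uvv = 0.716640, Gamma_vuu = -0.509981, Gamma_vuv = 0.090315, Gamma_vvv = 0.690611; k2 = (-0.396187, -0.509114, -0.297907, -0.135389)
  k3: at (u, v) = (0.220286, 0.961816), (du/dtau, dv/dtau) = (-0.397343, -0.510154); Gamma_uuu = -0.090582, Gamma_uuv = 0.313163, Gamma_uvv = 0.716908, Gamma_vuu = -0.510111, Gamma_vuv = 0.090582, Gamma_vvv = 0.691276; k3 = (-0.397343, -0.510154, -0.299239, -0.136095)
  k4: at (u, v) = (0.190399, 0.923477), (du/dtau, dv/dtau) = (-0.419886, -0.520414); Gamma_uuu = -0.105900, Gamma_uuv = 0.313402, Gamma_uvv = 0.732704, Gamma_vuu = -0.517939, Gamma_vuv = 0.105900, Gamma_vvv = 0.729739; k4 = (-0.419886, -0.520414, -0.316734, -0.152602)
  Y <- Y + (h/6)(k1 + 2k2 + 2k3 + k4): u = 0.1905, v = 0.9235, du/dtau = -0.4198, dv/dtau = -0.5204
step 2:
  k1: at (u, v) = (0.190451, 0.923526), (du/dtau, dv/dtau) = (-0.419838, -0.520427); Gamma_uuu = -0.105880, Gamma_uuv = 0.313401, Gamma_uvv = 0.732682, Gamma_vuu = -0.517929, Gamma_vuv = 0.105880, Gamma_vvv = 0.729688; k1 = (-0.419838, -0.520427, -0.316733, -0.152608)
  k2: at (u, v) = (0.158964, 0.884494), (du/dtau, dv/dtau) = (-0.443593, -0.531873); Gamma_uuu = -0.122204, Gamma_uuv = 0.314136, Gamma_uvv = 0.750475, Gamma_vuu = -0.526984, Gamma_vuv = 0.122204, Gamma_vvv = 0.771392; k2 = (-0.443593, -0.531873, -0.336485, -0.172185)
  k3: at (u, v) = (0.157182, 0.883636), (du/dtau, dv/dtau) = (-0.445074, -0.533341); Gamma_uuu = -0.122572, Gamma_uuv = 0.314158, Gamma_uvv = 0.750888, Gamma_vuu = -0.527197, Gamma_vuv = 0.122572, Gamma_vvv = 0.772341; k3 = (-0.445074, -0.533341, -0.338459, -0.173453)
  k4: at (u, v) = (0.123690, 0.843525), (du/dtau, dv/dtau) = (-0.470607, -0.546445); Gamma_uuu = -0.140224, Gamma_uuv = 0.315501, Gamma_uvv = 0.771226, Gamma_vuu = -0.537806, Gamma_vuv = 0.140224, Gamma_vvv = 0.818254; k4 = (-0.470607, -0.546445, -0.361503, -0.197344)
  Y <- Y + (h/6)(k1 + 2k2 + 2k3 + k4): u = 0.1238, v = 0.8436, du/dtau = -0.4705, dv/dtau = -0.5465
step 3:
  k1: at (u, v) = (0.123757, 0.843594), (du/dtau, dv/dtau) = (-0.470541, -0.546458); Gamma_uuu = -0.140193, Gamma_uuv = 0.315498, Gamma_uvv = 0.771190, Gamma_vuu = -0.537787, Gamma_vuv = 0.140193, Gamma_vvv = 0.818172; k1 = (-0.470541, -0.546458, -0.361498, -0.197344)
  k2: at (u, v) = (0.088466, 0.802609), (du/dtau, dv/dtau) = (-0.497653, -0.561259); Gamma_uuu = -0.159234, Gamma_uuv = 0.317547, Gamma_uvv = 0.794328, Gamma_vuu = -0.550123, Gamma_vuv = 0.159234, Gamma_vvv = 0.868592; k2 = (-0.497653, -0.561259, -0.388176, -0.226325)
  k3: at (u, v) = (0.086433, 0.801499), (du/dtau, dv/dtau) = (-0.499654, -0.563432); Gamma_uuu = -0.159765, Gamma_uuv = 0.317613, Gamma_uvv = 0.794991, Gamma_vuu = -0.550480, Gamma_vuv = 0.159765, Gamma_vvv = 0.870011; k3 = (-0.499654, -0.563432, -0.391318, -0.228715)
  k4: at (u, v) = (0.048809, 0.759079), (du/dtau, dv/dtau) = (-0.529239, -0.580765); Gamma_uuu = -0.180717, Gamma_uuv = 0.320568, Gamma_uvv = 0.821852, Gamma_vuu = -0.565097, Gamma_vuv = 0.180717, Gamma_vvv = 0.926530; k4 = (-0.529239, -0.580765, -0.423645, -0.265319)
  Y <- Y + (h/6)(k1 + 2k2 + 2k3 + k4): u = 0.0489, v = 0.7592, du/dtau = -0.5291, dv/dtau = -0.5808
step 4:
  k1: at (u, v) = (0.048897, 0.759179), (du/dtau, dv/dtau) = (-0.529144, -0.580776); Gamma_uuu = -0.180666, Gamma_uuv = 0.320560, Gamma_uvv = 0.821786, Gamma_vuu = -0.565060, Gamma_vuv = 0.180666, Gamma_vvv = 0.926392; k1 = (-0.529144, -0.580776, -0.423629, -0.265302)
  k2: at (u, v) = (0.009211, 0.715620), (du/dtau, dv/dtau) = (-0.560917, -0.600674); Gamma_uuu = -0.203630, Gamma_uuv = 0.324570, Gamma_uvv = 0.852770, Gamma_vuu = -0.582228, Gamma_vuv = 0.203630, Gamma_vvv = 0.989488; k2 = (-0.560917, -0.600674, -0.462333, -0.311049)
  k3: at (u, v) = (0.006828, 0.714128), (du/dtau, dv/dtau) = (-0.563819, -0.604105); Gamma_uuu = -0.204445, Gamma_uuv = 0.324726, Gamma_uvv = 0.853898, Gamma_vuu = -0.582859, Gamma_vuv = 0.204445, Gamma_vvv = 0.991749; k3 = (-0.563819, -0.604105, -0.467840, -0.315916)
  k4: at (u, v) = (-0.035676, 0.668563), (du/dtau, dv/dtau) = (-0.599320, -0.628164); Gamma_uuu = -0.230333, Gamma_uuv = 0.330174, Gamma_uvv = 0.890681, Gamma_vuu = -0.603592, Gamma_vuv = 0.230333, Gamma_vvv = 1.064257; k4 = (-0.599320, -0.628164, -0.517324, -0.376571)
  Y <- Y + (h/6)(k1 + 2k2 + 2k3 + k4): u = -0.0356, v = 0.6687, du/dtau = -0.5992, dv/dtau = -0.6282

Answer: u = -0.0356, v = 0.6687, du/dtau = -0.5992, dv/dtau = -0.6282
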